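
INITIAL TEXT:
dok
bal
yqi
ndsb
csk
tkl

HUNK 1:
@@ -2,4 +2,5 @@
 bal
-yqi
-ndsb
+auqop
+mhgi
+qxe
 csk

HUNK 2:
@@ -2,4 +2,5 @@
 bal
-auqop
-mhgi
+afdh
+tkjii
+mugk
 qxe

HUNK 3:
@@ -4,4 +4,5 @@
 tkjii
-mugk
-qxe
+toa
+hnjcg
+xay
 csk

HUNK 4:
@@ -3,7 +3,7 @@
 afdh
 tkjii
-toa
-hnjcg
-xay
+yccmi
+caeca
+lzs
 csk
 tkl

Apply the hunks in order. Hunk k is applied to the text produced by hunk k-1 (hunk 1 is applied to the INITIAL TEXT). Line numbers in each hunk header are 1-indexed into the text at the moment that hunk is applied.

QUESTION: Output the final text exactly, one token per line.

Answer: dok
bal
afdh
tkjii
yccmi
caeca
lzs
csk
tkl

Derivation:
Hunk 1: at line 2 remove [yqi,ndsb] add [auqop,mhgi,qxe] -> 7 lines: dok bal auqop mhgi qxe csk tkl
Hunk 2: at line 2 remove [auqop,mhgi] add [afdh,tkjii,mugk] -> 8 lines: dok bal afdh tkjii mugk qxe csk tkl
Hunk 3: at line 4 remove [mugk,qxe] add [toa,hnjcg,xay] -> 9 lines: dok bal afdh tkjii toa hnjcg xay csk tkl
Hunk 4: at line 3 remove [toa,hnjcg,xay] add [yccmi,caeca,lzs] -> 9 lines: dok bal afdh tkjii yccmi caeca lzs csk tkl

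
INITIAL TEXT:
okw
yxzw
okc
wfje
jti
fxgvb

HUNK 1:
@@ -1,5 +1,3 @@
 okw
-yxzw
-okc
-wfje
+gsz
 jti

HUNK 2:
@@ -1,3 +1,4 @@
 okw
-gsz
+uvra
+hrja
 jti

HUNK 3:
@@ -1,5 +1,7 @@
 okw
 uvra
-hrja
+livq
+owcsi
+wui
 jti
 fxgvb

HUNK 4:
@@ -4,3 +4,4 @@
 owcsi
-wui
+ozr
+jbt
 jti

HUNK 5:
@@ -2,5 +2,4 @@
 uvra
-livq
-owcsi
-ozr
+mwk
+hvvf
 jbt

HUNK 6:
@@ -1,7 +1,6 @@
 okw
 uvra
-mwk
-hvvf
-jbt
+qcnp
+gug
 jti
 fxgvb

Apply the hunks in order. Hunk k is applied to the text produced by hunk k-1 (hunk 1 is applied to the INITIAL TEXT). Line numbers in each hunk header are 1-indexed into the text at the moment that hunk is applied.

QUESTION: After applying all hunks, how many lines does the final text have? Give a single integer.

Hunk 1: at line 1 remove [yxzw,okc,wfje] add [gsz] -> 4 lines: okw gsz jti fxgvb
Hunk 2: at line 1 remove [gsz] add [uvra,hrja] -> 5 lines: okw uvra hrja jti fxgvb
Hunk 3: at line 1 remove [hrja] add [livq,owcsi,wui] -> 7 lines: okw uvra livq owcsi wui jti fxgvb
Hunk 4: at line 4 remove [wui] add [ozr,jbt] -> 8 lines: okw uvra livq owcsi ozr jbt jti fxgvb
Hunk 5: at line 2 remove [livq,owcsi,ozr] add [mwk,hvvf] -> 7 lines: okw uvra mwk hvvf jbt jti fxgvb
Hunk 6: at line 1 remove [mwk,hvvf,jbt] add [qcnp,gug] -> 6 lines: okw uvra qcnp gug jti fxgvb
Final line count: 6

Answer: 6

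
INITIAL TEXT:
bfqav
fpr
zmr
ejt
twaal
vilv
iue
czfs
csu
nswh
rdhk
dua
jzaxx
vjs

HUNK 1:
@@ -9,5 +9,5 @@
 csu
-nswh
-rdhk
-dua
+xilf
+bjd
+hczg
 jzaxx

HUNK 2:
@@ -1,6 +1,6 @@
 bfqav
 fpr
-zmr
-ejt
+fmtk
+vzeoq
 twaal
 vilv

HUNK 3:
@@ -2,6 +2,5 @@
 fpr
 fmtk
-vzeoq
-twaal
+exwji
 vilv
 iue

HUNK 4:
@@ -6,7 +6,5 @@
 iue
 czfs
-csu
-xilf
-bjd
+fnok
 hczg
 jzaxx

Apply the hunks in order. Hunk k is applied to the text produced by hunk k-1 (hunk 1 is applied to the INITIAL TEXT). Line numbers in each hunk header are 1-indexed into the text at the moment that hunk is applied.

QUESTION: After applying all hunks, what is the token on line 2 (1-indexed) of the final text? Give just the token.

Answer: fpr

Derivation:
Hunk 1: at line 9 remove [nswh,rdhk,dua] add [xilf,bjd,hczg] -> 14 lines: bfqav fpr zmr ejt twaal vilv iue czfs csu xilf bjd hczg jzaxx vjs
Hunk 2: at line 1 remove [zmr,ejt] add [fmtk,vzeoq] -> 14 lines: bfqav fpr fmtk vzeoq twaal vilv iue czfs csu xilf bjd hczg jzaxx vjs
Hunk 3: at line 2 remove [vzeoq,twaal] add [exwji] -> 13 lines: bfqav fpr fmtk exwji vilv iue czfs csu xilf bjd hczg jzaxx vjs
Hunk 4: at line 6 remove [csu,xilf,bjd] add [fnok] -> 11 lines: bfqav fpr fmtk exwji vilv iue czfs fnok hczg jzaxx vjs
Final line 2: fpr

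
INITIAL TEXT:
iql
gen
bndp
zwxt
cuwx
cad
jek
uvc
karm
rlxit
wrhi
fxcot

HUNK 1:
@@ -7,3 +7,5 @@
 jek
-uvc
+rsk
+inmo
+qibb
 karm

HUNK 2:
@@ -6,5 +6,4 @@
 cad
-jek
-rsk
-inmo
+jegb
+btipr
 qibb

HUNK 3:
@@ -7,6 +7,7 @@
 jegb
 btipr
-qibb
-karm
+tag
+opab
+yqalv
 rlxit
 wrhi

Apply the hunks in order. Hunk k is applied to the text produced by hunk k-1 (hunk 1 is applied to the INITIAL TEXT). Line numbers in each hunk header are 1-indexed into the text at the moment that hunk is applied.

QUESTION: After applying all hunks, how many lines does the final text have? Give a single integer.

Answer: 14

Derivation:
Hunk 1: at line 7 remove [uvc] add [rsk,inmo,qibb] -> 14 lines: iql gen bndp zwxt cuwx cad jek rsk inmo qibb karm rlxit wrhi fxcot
Hunk 2: at line 6 remove [jek,rsk,inmo] add [jegb,btipr] -> 13 lines: iql gen bndp zwxt cuwx cad jegb btipr qibb karm rlxit wrhi fxcot
Hunk 3: at line 7 remove [qibb,karm] add [tag,opab,yqalv] -> 14 lines: iql gen bndp zwxt cuwx cad jegb btipr tag opab yqalv rlxit wrhi fxcot
Final line count: 14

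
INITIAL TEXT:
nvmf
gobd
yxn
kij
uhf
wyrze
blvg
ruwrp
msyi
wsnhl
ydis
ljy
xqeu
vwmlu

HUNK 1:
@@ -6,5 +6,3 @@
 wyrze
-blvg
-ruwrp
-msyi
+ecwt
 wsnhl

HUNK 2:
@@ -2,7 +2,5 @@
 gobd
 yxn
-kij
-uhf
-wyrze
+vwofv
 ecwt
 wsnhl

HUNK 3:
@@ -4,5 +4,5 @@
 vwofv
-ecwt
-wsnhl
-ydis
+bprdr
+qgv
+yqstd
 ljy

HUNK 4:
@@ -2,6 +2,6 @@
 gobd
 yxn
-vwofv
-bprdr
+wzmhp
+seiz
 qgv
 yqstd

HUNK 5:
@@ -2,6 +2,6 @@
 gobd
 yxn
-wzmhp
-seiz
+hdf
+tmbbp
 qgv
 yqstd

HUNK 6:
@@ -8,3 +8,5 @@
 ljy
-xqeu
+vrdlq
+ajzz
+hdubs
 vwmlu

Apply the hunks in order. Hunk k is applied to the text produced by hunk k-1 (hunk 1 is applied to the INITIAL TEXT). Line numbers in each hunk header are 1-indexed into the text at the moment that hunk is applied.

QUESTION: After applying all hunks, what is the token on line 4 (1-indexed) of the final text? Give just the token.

Hunk 1: at line 6 remove [blvg,ruwrp,msyi] add [ecwt] -> 12 lines: nvmf gobd yxn kij uhf wyrze ecwt wsnhl ydis ljy xqeu vwmlu
Hunk 2: at line 2 remove [kij,uhf,wyrze] add [vwofv] -> 10 lines: nvmf gobd yxn vwofv ecwt wsnhl ydis ljy xqeu vwmlu
Hunk 3: at line 4 remove [ecwt,wsnhl,ydis] add [bprdr,qgv,yqstd] -> 10 lines: nvmf gobd yxn vwofv bprdr qgv yqstd ljy xqeu vwmlu
Hunk 4: at line 2 remove [vwofv,bprdr] add [wzmhp,seiz] -> 10 lines: nvmf gobd yxn wzmhp seiz qgv yqstd ljy xqeu vwmlu
Hunk 5: at line 2 remove [wzmhp,seiz] add [hdf,tmbbp] -> 10 lines: nvmf gobd yxn hdf tmbbp qgv yqstd ljy xqeu vwmlu
Hunk 6: at line 8 remove [xqeu] add [vrdlq,ajzz,hdubs] -> 12 lines: nvmf gobd yxn hdf tmbbp qgv yqstd ljy vrdlq ajzz hdubs vwmlu
Final line 4: hdf

Answer: hdf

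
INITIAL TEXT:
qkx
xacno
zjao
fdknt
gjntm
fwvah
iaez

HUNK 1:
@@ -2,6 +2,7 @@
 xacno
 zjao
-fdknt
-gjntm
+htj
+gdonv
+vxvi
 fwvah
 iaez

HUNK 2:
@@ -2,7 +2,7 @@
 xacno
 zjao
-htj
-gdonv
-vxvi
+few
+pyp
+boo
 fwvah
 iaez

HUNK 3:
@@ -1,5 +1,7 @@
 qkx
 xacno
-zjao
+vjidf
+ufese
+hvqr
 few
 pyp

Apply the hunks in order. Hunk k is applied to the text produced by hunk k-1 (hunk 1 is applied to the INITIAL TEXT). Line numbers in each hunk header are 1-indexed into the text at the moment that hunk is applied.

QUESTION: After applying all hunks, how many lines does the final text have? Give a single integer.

Hunk 1: at line 2 remove [fdknt,gjntm] add [htj,gdonv,vxvi] -> 8 lines: qkx xacno zjao htj gdonv vxvi fwvah iaez
Hunk 2: at line 2 remove [htj,gdonv,vxvi] add [few,pyp,boo] -> 8 lines: qkx xacno zjao few pyp boo fwvah iaez
Hunk 3: at line 1 remove [zjao] add [vjidf,ufese,hvqr] -> 10 lines: qkx xacno vjidf ufese hvqr few pyp boo fwvah iaez
Final line count: 10

Answer: 10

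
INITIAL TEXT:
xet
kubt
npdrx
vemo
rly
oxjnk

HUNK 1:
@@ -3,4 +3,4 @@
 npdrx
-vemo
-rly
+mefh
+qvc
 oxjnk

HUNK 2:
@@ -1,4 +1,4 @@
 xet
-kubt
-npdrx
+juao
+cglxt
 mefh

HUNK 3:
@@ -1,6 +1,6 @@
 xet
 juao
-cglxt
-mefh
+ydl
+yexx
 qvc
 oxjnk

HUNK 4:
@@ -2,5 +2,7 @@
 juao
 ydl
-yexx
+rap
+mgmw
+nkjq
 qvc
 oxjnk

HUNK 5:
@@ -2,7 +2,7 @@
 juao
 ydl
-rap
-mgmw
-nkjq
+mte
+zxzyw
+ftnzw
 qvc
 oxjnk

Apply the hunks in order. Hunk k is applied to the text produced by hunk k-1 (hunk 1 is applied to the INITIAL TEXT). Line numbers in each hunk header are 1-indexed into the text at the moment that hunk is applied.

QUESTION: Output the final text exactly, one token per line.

Answer: xet
juao
ydl
mte
zxzyw
ftnzw
qvc
oxjnk

Derivation:
Hunk 1: at line 3 remove [vemo,rly] add [mefh,qvc] -> 6 lines: xet kubt npdrx mefh qvc oxjnk
Hunk 2: at line 1 remove [kubt,npdrx] add [juao,cglxt] -> 6 lines: xet juao cglxt mefh qvc oxjnk
Hunk 3: at line 1 remove [cglxt,mefh] add [ydl,yexx] -> 6 lines: xet juao ydl yexx qvc oxjnk
Hunk 4: at line 2 remove [yexx] add [rap,mgmw,nkjq] -> 8 lines: xet juao ydl rap mgmw nkjq qvc oxjnk
Hunk 5: at line 2 remove [rap,mgmw,nkjq] add [mte,zxzyw,ftnzw] -> 8 lines: xet juao ydl mte zxzyw ftnzw qvc oxjnk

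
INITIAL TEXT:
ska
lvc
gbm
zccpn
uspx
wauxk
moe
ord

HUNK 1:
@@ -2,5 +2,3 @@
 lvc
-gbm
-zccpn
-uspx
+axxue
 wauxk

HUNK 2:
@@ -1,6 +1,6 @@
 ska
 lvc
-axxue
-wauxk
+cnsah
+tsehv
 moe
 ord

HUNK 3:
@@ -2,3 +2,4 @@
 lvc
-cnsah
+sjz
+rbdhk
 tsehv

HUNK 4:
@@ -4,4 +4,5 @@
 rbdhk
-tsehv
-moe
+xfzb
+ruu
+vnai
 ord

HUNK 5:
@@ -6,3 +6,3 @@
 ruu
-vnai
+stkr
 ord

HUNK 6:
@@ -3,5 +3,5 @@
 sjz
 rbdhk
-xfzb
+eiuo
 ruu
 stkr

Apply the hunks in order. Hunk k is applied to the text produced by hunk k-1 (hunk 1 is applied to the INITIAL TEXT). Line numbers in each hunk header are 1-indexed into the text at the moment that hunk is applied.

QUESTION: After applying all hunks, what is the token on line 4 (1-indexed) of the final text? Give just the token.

Hunk 1: at line 2 remove [gbm,zccpn,uspx] add [axxue] -> 6 lines: ska lvc axxue wauxk moe ord
Hunk 2: at line 1 remove [axxue,wauxk] add [cnsah,tsehv] -> 6 lines: ska lvc cnsah tsehv moe ord
Hunk 3: at line 2 remove [cnsah] add [sjz,rbdhk] -> 7 lines: ska lvc sjz rbdhk tsehv moe ord
Hunk 4: at line 4 remove [tsehv,moe] add [xfzb,ruu,vnai] -> 8 lines: ska lvc sjz rbdhk xfzb ruu vnai ord
Hunk 5: at line 6 remove [vnai] add [stkr] -> 8 lines: ska lvc sjz rbdhk xfzb ruu stkr ord
Hunk 6: at line 3 remove [xfzb] add [eiuo] -> 8 lines: ska lvc sjz rbdhk eiuo ruu stkr ord
Final line 4: rbdhk

Answer: rbdhk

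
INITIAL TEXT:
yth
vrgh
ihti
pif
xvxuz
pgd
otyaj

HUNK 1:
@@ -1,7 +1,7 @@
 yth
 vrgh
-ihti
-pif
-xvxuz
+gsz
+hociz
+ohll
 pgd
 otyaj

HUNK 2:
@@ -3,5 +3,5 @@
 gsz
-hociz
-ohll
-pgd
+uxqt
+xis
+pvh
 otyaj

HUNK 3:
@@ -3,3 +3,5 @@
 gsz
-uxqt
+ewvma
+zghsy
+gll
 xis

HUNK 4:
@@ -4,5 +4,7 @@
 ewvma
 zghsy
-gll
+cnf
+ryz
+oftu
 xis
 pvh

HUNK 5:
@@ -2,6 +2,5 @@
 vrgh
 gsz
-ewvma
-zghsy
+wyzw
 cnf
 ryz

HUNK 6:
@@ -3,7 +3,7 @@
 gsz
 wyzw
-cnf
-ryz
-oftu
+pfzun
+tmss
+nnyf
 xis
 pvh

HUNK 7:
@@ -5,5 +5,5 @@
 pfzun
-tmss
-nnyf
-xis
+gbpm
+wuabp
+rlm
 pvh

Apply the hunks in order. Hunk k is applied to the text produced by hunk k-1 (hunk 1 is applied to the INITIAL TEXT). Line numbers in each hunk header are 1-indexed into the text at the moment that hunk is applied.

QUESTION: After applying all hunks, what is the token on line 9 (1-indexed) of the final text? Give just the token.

Hunk 1: at line 1 remove [ihti,pif,xvxuz] add [gsz,hociz,ohll] -> 7 lines: yth vrgh gsz hociz ohll pgd otyaj
Hunk 2: at line 3 remove [hociz,ohll,pgd] add [uxqt,xis,pvh] -> 7 lines: yth vrgh gsz uxqt xis pvh otyaj
Hunk 3: at line 3 remove [uxqt] add [ewvma,zghsy,gll] -> 9 lines: yth vrgh gsz ewvma zghsy gll xis pvh otyaj
Hunk 4: at line 4 remove [gll] add [cnf,ryz,oftu] -> 11 lines: yth vrgh gsz ewvma zghsy cnf ryz oftu xis pvh otyaj
Hunk 5: at line 2 remove [ewvma,zghsy] add [wyzw] -> 10 lines: yth vrgh gsz wyzw cnf ryz oftu xis pvh otyaj
Hunk 6: at line 3 remove [cnf,ryz,oftu] add [pfzun,tmss,nnyf] -> 10 lines: yth vrgh gsz wyzw pfzun tmss nnyf xis pvh otyaj
Hunk 7: at line 5 remove [tmss,nnyf,xis] add [gbpm,wuabp,rlm] -> 10 lines: yth vrgh gsz wyzw pfzun gbpm wuabp rlm pvh otyaj
Final line 9: pvh

Answer: pvh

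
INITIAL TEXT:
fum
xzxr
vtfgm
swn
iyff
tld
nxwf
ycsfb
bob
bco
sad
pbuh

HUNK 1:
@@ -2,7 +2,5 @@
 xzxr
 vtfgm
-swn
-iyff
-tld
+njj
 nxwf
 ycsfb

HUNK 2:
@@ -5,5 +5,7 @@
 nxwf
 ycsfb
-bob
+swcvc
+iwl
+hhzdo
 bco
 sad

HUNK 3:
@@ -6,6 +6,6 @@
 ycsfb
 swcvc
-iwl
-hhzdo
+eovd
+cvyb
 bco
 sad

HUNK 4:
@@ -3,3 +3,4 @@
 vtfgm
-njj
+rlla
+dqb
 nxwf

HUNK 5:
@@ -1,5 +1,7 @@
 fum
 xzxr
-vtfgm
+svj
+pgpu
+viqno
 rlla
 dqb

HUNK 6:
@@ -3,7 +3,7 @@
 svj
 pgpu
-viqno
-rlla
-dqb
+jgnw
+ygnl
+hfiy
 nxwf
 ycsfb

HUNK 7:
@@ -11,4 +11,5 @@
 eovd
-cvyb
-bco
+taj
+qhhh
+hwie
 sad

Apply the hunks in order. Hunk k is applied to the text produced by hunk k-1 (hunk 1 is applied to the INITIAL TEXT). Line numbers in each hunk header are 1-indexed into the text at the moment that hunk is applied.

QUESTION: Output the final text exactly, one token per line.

Hunk 1: at line 2 remove [swn,iyff,tld] add [njj] -> 10 lines: fum xzxr vtfgm njj nxwf ycsfb bob bco sad pbuh
Hunk 2: at line 5 remove [bob] add [swcvc,iwl,hhzdo] -> 12 lines: fum xzxr vtfgm njj nxwf ycsfb swcvc iwl hhzdo bco sad pbuh
Hunk 3: at line 6 remove [iwl,hhzdo] add [eovd,cvyb] -> 12 lines: fum xzxr vtfgm njj nxwf ycsfb swcvc eovd cvyb bco sad pbuh
Hunk 4: at line 3 remove [njj] add [rlla,dqb] -> 13 lines: fum xzxr vtfgm rlla dqb nxwf ycsfb swcvc eovd cvyb bco sad pbuh
Hunk 5: at line 1 remove [vtfgm] add [svj,pgpu,viqno] -> 15 lines: fum xzxr svj pgpu viqno rlla dqb nxwf ycsfb swcvc eovd cvyb bco sad pbuh
Hunk 6: at line 3 remove [viqno,rlla,dqb] add [jgnw,ygnl,hfiy] -> 15 lines: fum xzxr svj pgpu jgnw ygnl hfiy nxwf ycsfb swcvc eovd cvyb bco sad pbuh
Hunk 7: at line 11 remove [cvyb,bco] add [taj,qhhh,hwie] -> 16 lines: fum xzxr svj pgpu jgnw ygnl hfiy nxwf ycsfb swcvc eovd taj qhhh hwie sad pbuh

Answer: fum
xzxr
svj
pgpu
jgnw
ygnl
hfiy
nxwf
ycsfb
swcvc
eovd
taj
qhhh
hwie
sad
pbuh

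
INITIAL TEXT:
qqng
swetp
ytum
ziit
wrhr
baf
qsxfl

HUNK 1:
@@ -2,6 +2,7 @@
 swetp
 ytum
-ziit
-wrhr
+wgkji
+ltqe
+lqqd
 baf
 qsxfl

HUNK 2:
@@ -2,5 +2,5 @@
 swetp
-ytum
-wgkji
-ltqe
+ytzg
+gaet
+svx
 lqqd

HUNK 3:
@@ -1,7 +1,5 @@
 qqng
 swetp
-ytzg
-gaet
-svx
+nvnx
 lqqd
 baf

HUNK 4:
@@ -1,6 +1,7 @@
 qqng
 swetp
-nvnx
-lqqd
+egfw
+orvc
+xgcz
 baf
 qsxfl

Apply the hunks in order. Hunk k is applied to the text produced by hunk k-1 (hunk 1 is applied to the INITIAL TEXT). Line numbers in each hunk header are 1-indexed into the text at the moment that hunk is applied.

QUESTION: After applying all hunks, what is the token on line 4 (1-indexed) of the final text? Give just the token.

Hunk 1: at line 2 remove [ziit,wrhr] add [wgkji,ltqe,lqqd] -> 8 lines: qqng swetp ytum wgkji ltqe lqqd baf qsxfl
Hunk 2: at line 2 remove [ytum,wgkji,ltqe] add [ytzg,gaet,svx] -> 8 lines: qqng swetp ytzg gaet svx lqqd baf qsxfl
Hunk 3: at line 1 remove [ytzg,gaet,svx] add [nvnx] -> 6 lines: qqng swetp nvnx lqqd baf qsxfl
Hunk 4: at line 1 remove [nvnx,lqqd] add [egfw,orvc,xgcz] -> 7 lines: qqng swetp egfw orvc xgcz baf qsxfl
Final line 4: orvc

Answer: orvc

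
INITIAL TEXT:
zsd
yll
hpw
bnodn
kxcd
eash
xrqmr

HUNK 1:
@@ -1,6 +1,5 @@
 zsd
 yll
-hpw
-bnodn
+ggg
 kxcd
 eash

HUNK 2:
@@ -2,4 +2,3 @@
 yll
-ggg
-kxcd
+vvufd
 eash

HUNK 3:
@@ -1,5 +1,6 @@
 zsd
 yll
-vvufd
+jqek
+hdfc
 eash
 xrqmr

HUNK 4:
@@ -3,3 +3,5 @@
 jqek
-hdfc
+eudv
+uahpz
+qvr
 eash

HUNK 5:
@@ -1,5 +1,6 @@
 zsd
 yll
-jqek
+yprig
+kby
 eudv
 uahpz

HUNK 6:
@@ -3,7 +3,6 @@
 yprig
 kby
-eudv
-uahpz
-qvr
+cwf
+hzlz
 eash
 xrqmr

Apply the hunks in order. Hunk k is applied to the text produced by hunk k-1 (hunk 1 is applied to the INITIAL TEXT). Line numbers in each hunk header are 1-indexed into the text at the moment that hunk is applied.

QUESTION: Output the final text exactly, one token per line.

Answer: zsd
yll
yprig
kby
cwf
hzlz
eash
xrqmr

Derivation:
Hunk 1: at line 1 remove [hpw,bnodn] add [ggg] -> 6 lines: zsd yll ggg kxcd eash xrqmr
Hunk 2: at line 2 remove [ggg,kxcd] add [vvufd] -> 5 lines: zsd yll vvufd eash xrqmr
Hunk 3: at line 1 remove [vvufd] add [jqek,hdfc] -> 6 lines: zsd yll jqek hdfc eash xrqmr
Hunk 4: at line 3 remove [hdfc] add [eudv,uahpz,qvr] -> 8 lines: zsd yll jqek eudv uahpz qvr eash xrqmr
Hunk 5: at line 1 remove [jqek] add [yprig,kby] -> 9 lines: zsd yll yprig kby eudv uahpz qvr eash xrqmr
Hunk 6: at line 3 remove [eudv,uahpz,qvr] add [cwf,hzlz] -> 8 lines: zsd yll yprig kby cwf hzlz eash xrqmr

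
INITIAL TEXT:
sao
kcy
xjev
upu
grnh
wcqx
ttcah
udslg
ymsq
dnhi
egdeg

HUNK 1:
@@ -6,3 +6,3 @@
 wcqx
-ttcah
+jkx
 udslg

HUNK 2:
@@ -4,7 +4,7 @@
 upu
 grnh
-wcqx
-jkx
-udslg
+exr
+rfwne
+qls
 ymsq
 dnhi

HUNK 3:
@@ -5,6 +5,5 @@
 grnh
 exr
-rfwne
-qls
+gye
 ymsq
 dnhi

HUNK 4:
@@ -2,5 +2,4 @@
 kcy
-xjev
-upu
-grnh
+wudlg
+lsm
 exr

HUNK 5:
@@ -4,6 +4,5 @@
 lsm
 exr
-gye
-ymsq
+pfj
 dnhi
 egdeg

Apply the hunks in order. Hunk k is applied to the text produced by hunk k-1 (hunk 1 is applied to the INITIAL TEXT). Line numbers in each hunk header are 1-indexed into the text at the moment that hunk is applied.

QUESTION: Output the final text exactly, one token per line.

Hunk 1: at line 6 remove [ttcah] add [jkx] -> 11 lines: sao kcy xjev upu grnh wcqx jkx udslg ymsq dnhi egdeg
Hunk 2: at line 4 remove [wcqx,jkx,udslg] add [exr,rfwne,qls] -> 11 lines: sao kcy xjev upu grnh exr rfwne qls ymsq dnhi egdeg
Hunk 3: at line 5 remove [rfwne,qls] add [gye] -> 10 lines: sao kcy xjev upu grnh exr gye ymsq dnhi egdeg
Hunk 4: at line 2 remove [xjev,upu,grnh] add [wudlg,lsm] -> 9 lines: sao kcy wudlg lsm exr gye ymsq dnhi egdeg
Hunk 5: at line 4 remove [gye,ymsq] add [pfj] -> 8 lines: sao kcy wudlg lsm exr pfj dnhi egdeg

Answer: sao
kcy
wudlg
lsm
exr
pfj
dnhi
egdeg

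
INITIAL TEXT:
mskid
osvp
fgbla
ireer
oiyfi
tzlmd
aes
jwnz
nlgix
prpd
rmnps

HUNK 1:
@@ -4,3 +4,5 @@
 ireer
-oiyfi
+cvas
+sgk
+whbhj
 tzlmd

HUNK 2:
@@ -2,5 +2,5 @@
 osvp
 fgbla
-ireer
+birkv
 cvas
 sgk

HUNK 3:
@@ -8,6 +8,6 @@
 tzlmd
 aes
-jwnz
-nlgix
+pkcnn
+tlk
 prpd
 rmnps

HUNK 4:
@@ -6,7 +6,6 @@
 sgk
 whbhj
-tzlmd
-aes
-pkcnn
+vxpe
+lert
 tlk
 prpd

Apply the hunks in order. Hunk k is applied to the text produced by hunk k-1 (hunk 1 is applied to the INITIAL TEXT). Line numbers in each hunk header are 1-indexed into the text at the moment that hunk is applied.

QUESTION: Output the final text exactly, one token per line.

Answer: mskid
osvp
fgbla
birkv
cvas
sgk
whbhj
vxpe
lert
tlk
prpd
rmnps

Derivation:
Hunk 1: at line 4 remove [oiyfi] add [cvas,sgk,whbhj] -> 13 lines: mskid osvp fgbla ireer cvas sgk whbhj tzlmd aes jwnz nlgix prpd rmnps
Hunk 2: at line 2 remove [ireer] add [birkv] -> 13 lines: mskid osvp fgbla birkv cvas sgk whbhj tzlmd aes jwnz nlgix prpd rmnps
Hunk 3: at line 8 remove [jwnz,nlgix] add [pkcnn,tlk] -> 13 lines: mskid osvp fgbla birkv cvas sgk whbhj tzlmd aes pkcnn tlk prpd rmnps
Hunk 4: at line 6 remove [tzlmd,aes,pkcnn] add [vxpe,lert] -> 12 lines: mskid osvp fgbla birkv cvas sgk whbhj vxpe lert tlk prpd rmnps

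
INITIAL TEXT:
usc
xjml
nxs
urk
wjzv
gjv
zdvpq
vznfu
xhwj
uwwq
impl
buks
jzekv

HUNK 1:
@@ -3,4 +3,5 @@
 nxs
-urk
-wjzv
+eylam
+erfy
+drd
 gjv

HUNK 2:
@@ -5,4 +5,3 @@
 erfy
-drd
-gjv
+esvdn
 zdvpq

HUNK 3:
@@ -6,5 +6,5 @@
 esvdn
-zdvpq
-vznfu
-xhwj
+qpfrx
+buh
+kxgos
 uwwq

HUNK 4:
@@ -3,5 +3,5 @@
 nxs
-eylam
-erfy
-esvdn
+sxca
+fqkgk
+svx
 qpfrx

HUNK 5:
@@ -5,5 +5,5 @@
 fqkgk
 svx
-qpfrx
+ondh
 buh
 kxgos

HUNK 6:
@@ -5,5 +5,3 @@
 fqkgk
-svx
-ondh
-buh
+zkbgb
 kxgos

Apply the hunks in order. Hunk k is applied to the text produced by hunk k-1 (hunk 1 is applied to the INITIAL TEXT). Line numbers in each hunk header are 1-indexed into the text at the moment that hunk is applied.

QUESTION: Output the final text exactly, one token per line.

Hunk 1: at line 3 remove [urk,wjzv] add [eylam,erfy,drd] -> 14 lines: usc xjml nxs eylam erfy drd gjv zdvpq vznfu xhwj uwwq impl buks jzekv
Hunk 2: at line 5 remove [drd,gjv] add [esvdn] -> 13 lines: usc xjml nxs eylam erfy esvdn zdvpq vznfu xhwj uwwq impl buks jzekv
Hunk 3: at line 6 remove [zdvpq,vznfu,xhwj] add [qpfrx,buh,kxgos] -> 13 lines: usc xjml nxs eylam erfy esvdn qpfrx buh kxgos uwwq impl buks jzekv
Hunk 4: at line 3 remove [eylam,erfy,esvdn] add [sxca,fqkgk,svx] -> 13 lines: usc xjml nxs sxca fqkgk svx qpfrx buh kxgos uwwq impl buks jzekv
Hunk 5: at line 5 remove [qpfrx] add [ondh] -> 13 lines: usc xjml nxs sxca fqkgk svx ondh buh kxgos uwwq impl buks jzekv
Hunk 6: at line 5 remove [svx,ondh,buh] add [zkbgb] -> 11 lines: usc xjml nxs sxca fqkgk zkbgb kxgos uwwq impl buks jzekv

Answer: usc
xjml
nxs
sxca
fqkgk
zkbgb
kxgos
uwwq
impl
buks
jzekv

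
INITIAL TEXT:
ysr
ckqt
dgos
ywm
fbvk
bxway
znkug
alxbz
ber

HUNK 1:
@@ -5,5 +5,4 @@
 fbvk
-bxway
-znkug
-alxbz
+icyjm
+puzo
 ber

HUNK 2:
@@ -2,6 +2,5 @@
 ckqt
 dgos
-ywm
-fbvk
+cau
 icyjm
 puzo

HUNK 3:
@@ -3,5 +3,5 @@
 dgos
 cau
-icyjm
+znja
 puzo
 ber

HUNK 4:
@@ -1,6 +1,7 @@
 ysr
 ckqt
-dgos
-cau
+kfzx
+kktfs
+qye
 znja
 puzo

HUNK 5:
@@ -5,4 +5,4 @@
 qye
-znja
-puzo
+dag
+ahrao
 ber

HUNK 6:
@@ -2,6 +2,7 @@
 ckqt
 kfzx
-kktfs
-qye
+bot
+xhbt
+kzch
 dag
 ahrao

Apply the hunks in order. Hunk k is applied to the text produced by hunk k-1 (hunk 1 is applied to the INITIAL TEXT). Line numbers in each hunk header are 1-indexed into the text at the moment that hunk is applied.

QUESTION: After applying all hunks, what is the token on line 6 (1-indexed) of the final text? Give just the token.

Answer: kzch

Derivation:
Hunk 1: at line 5 remove [bxway,znkug,alxbz] add [icyjm,puzo] -> 8 lines: ysr ckqt dgos ywm fbvk icyjm puzo ber
Hunk 2: at line 2 remove [ywm,fbvk] add [cau] -> 7 lines: ysr ckqt dgos cau icyjm puzo ber
Hunk 3: at line 3 remove [icyjm] add [znja] -> 7 lines: ysr ckqt dgos cau znja puzo ber
Hunk 4: at line 1 remove [dgos,cau] add [kfzx,kktfs,qye] -> 8 lines: ysr ckqt kfzx kktfs qye znja puzo ber
Hunk 5: at line 5 remove [znja,puzo] add [dag,ahrao] -> 8 lines: ysr ckqt kfzx kktfs qye dag ahrao ber
Hunk 6: at line 2 remove [kktfs,qye] add [bot,xhbt,kzch] -> 9 lines: ysr ckqt kfzx bot xhbt kzch dag ahrao ber
Final line 6: kzch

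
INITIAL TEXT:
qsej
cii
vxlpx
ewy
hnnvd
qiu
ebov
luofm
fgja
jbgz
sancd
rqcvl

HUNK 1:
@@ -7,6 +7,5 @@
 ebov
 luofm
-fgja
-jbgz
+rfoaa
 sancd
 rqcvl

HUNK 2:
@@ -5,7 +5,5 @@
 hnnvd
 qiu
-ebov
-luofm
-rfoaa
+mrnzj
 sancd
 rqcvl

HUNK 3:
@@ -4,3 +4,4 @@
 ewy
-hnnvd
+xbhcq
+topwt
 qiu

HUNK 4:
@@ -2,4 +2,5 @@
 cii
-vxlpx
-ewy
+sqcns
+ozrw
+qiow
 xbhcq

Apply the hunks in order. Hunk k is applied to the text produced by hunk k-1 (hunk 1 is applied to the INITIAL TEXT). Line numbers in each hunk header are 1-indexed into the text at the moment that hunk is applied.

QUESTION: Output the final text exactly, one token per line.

Answer: qsej
cii
sqcns
ozrw
qiow
xbhcq
topwt
qiu
mrnzj
sancd
rqcvl

Derivation:
Hunk 1: at line 7 remove [fgja,jbgz] add [rfoaa] -> 11 lines: qsej cii vxlpx ewy hnnvd qiu ebov luofm rfoaa sancd rqcvl
Hunk 2: at line 5 remove [ebov,luofm,rfoaa] add [mrnzj] -> 9 lines: qsej cii vxlpx ewy hnnvd qiu mrnzj sancd rqcvl
Hunk 3: at line 4 remove [hnnvd] add [xbhcq,topwt] -> 10 lines: qsej cii vxlpx ewy xbhcq topwt qiu mrnzj sancd rqcvl
Hunk 4: at line 2 remove [vxlpx,ewy] add [sqcns,ozrw,qiow] -> 11 lines: qsej cii sqcns ozrw qiow xbhcq topwt qiu mrnzj sancd rqcvl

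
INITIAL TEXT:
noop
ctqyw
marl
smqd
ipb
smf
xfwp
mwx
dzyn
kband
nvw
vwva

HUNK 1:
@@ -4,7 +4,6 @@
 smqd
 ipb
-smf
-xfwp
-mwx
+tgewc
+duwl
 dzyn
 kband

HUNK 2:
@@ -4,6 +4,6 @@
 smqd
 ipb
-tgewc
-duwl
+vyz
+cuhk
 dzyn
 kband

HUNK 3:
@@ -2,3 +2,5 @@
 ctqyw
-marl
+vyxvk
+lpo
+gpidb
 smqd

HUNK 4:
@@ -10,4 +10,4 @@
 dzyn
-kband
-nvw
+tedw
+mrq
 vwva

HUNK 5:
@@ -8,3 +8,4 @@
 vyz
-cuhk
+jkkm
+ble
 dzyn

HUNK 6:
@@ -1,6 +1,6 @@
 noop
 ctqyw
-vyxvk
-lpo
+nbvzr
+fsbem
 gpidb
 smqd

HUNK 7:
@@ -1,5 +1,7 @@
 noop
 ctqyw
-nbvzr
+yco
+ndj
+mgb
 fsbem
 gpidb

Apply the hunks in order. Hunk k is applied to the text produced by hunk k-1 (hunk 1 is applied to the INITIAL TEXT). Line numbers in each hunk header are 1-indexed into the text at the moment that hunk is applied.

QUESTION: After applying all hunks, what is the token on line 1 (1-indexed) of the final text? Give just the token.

Answer: noop

Derivation:
Hunk 1: at line 4 remove [smf,xfwp,mwx] add [tgewc,duwl] -> 11 lines: noop ctqyw marl smqd ipb tgewc duwl dzyn kband nvw vwva
Hunk 2: at line 4 remove [tgewc,duwl] add [vyz,cuhk] -> 11 lines: noop ctqyw marl smqd ipb vyz cuhk dzyn kband nvw vwva
Hunk 3: at line 2 remove [marl] add [vyxvk,lpo,gpidb] -> 13 lines: noop ctqyw vyxvk lpo gpidb smqd ipb vyz cuhk dzyn kband nvw vwva
Hunk 4: at line 10 remove [kband,nvw] add [tedw,mrq] -> 13 lines: noop ctqyw vyxvk lpo gpidb smqd ipb vyz cuhk dzyn tedw mrq vwva
Hunk 5: at line 8 remove [cuhk] add [jkkm,ble] -> 14 lines: noop ctqyw vyxvk lpo gpidb smqd ipb vyz jkkm ble dzyn tedw mrq vwva
Hunk 6: at line 1 remove [vyxvk,lpo] add [nbvzr,fsbem] -> 14 lines: noop ctqyw nbvzr fsbem gpidb smqd ipb vyz jkkm ble dzyn tedw mrq vwva
Hunk 7: at line 1 remove [nbvzr] add [yco,ndj,mgb] -> 16 lines: noop ctqyw yco ndj mgb fsbem gpidb smqd ipb vyz jkkm ble dzyn tedw mrq vwva
Final line 1: noop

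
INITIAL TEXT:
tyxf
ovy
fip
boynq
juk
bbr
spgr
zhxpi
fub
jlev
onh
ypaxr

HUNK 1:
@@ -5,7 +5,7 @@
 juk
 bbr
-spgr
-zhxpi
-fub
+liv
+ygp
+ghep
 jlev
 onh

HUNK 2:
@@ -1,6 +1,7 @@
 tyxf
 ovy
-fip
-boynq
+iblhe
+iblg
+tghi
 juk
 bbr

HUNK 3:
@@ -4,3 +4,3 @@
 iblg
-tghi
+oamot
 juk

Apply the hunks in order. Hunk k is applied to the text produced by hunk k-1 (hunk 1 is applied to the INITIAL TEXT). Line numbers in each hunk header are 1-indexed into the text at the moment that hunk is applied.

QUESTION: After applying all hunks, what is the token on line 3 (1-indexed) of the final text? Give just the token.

Hunk 1: at line 5 remove [spgr,zhxpi,fub] add [liv,ygp,ghep] -> 12 lines: tyxf ovy fip boynq juk bbr liv ygp ghep jlev onh ypaxr
Hunk 2: at line 1 remove [fip,boynq] add [iblhe,iblg,tghi] -> 13 lines: tyxf ovy iblhe iblg tghi juk bbr liv ygp ghep jlev onh ypaxr
Hunk 3: at line 4 remove [tghi] add [oamot] -> 13 lines: tyxf ovy iblhe iblg oamot juk bbr liv ygp ghep jlev onh ypaxr
Final line 3: iblhe

Answer: iblhe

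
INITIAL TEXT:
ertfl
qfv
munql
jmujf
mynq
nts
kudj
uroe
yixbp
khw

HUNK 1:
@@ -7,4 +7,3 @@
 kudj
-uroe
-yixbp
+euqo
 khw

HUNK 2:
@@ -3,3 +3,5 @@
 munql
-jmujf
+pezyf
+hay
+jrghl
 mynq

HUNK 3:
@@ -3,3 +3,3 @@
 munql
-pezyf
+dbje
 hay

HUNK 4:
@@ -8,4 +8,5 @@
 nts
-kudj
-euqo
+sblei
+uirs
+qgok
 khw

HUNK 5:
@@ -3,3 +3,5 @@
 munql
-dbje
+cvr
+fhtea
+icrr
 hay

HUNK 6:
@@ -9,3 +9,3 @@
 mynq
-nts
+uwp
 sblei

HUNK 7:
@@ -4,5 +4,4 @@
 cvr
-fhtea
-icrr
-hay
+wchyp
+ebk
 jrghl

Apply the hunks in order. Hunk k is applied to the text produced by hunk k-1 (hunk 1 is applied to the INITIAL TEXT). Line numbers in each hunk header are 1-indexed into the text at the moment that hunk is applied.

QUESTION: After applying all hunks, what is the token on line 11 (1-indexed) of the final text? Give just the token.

Answer: uirs

Derivation:
Hunk 1: at line 7 remove [uroe,yixbp] add [euqo] -> 9 lines: ertfl qfv munql jmujf mynq nts kudj euqo khw
Hunk 2: at line 3 remove [jmujf] add [pezyf,hay,jrghl] -> 11 lines: ertfl qfv munql pezyf hay jrghl mynq nts kudj euqo khw
Hunk 3: at line 3 remove [pezyf] add [dbje] -> 11 lines: ertfl qfv munql dbje hay jrghl mynq nts kudj euqo khw
Hunk 4: at line 8 remove [kudj,euqo] add [sblei,uirs,qgok] -> 12 lines: ertfl qfv munql dbje hay jrghl mynq nts sblei uirs qgok khw
Hunk 5: at line 3 remove [dbje] add [cvr,fhtea,icrr] -> 14 lines: ertfl qfv munql cvr fhtea icrr hay jrghl mynq nts sblei uirs qgok khw
Hunk 6: at line 9 remove [nts] add [uwp] -> 14 lines: ertfl qfv munql cvr fhtea icrr hay jrghl mynq uwp sblei uirs qgok khw
Hunk 7: at line 4 remove [fhtea,icrr,hay] add [wchyp,ebk] -> 13 lines: ertfl qfv munql cvr wchyp ebk jrghl mynq uwp sblei uirs qgok khw
Final line 11: uirs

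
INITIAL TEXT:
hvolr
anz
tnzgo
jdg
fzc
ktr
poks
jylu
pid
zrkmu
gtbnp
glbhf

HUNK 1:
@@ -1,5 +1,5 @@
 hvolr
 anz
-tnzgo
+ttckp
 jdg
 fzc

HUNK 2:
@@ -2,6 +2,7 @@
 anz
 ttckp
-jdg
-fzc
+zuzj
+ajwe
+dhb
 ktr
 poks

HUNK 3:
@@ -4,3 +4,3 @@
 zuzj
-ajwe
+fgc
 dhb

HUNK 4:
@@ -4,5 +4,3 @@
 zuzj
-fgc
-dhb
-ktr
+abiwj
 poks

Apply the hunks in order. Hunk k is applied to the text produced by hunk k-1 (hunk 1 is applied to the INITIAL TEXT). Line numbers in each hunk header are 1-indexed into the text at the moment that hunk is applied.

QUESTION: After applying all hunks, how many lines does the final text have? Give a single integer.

Hunk 1: at line 1 remove [tnzgo] add [ttckp] -> 12 lines: hvolr anz ttckp jdg fzc ktr poks jylu pid zrkmu gtbnp glbhf
Hunk 2: at line 2 remove [jdg,fzc] add [zuzj,ajwe,dhb] -> 13 lines: hvolr anz ttckp zuzj ajwe dhb ktr poks jylu pid zrkmu gtbnp glbhf
Hunk 3: at line 4 remove [ajwe] add [fgc] -> 13 lines: hvolr anz ttckp zuzj fgc dhb ktr poks jylu pid zrkmu gtbnp glbhf
Hunk 4: at line 4 remove [fgc,dhb,ktr] add [abiwj] -> 11 lines: hvolr anz ttckp zuzj abiwj poks jylu pid zrkmu gtbnp glbhf
Final line count: 11

Answer: 11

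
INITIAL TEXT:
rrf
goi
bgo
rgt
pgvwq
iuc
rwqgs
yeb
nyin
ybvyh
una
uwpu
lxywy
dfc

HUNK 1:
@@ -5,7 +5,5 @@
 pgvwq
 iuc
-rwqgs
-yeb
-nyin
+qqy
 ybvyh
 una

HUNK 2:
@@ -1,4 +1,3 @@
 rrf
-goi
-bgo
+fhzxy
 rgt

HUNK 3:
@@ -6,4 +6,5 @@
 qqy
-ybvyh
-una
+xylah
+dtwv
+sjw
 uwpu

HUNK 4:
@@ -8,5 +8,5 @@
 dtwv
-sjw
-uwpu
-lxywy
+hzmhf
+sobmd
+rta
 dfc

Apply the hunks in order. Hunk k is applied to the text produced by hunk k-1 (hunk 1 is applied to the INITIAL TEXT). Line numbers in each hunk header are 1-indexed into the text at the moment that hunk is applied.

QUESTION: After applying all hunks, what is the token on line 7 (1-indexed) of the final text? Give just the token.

Hunk 1: at line 5 remove [rwqgs,yeb,nyin] add [qqy] -> 12 lines: rrf goi bgo rgt pgvwq iuc qqy ybvyh una uwpu lxywy dfc
Hunk 2: at line 1 remove [goi,bgo] add [fhzxy] -> 11 lines: rrf fhzxy rgt pgvwq iuc qqy ybvyh una uwpu lxywy dfc
Hunk 3: at line 6 remove [ybvyh,una] add [xylah,dtwv,sjw] -> 12 lines: rrf fhzxy rgt pgvwq iuc qqy xylah dtwv sjw uwpu lxywy dfc
Hunk 4: at line 8 remove [sjw,uwpu,lxywy] add [hzmhf,sobmd,rta] -> 12 lines: rrf fhzxy rgt pgvwq iuc qqy xylah dtwv hzmhf sobmd rta dfc
Final line 7: xylah

Answer: xylah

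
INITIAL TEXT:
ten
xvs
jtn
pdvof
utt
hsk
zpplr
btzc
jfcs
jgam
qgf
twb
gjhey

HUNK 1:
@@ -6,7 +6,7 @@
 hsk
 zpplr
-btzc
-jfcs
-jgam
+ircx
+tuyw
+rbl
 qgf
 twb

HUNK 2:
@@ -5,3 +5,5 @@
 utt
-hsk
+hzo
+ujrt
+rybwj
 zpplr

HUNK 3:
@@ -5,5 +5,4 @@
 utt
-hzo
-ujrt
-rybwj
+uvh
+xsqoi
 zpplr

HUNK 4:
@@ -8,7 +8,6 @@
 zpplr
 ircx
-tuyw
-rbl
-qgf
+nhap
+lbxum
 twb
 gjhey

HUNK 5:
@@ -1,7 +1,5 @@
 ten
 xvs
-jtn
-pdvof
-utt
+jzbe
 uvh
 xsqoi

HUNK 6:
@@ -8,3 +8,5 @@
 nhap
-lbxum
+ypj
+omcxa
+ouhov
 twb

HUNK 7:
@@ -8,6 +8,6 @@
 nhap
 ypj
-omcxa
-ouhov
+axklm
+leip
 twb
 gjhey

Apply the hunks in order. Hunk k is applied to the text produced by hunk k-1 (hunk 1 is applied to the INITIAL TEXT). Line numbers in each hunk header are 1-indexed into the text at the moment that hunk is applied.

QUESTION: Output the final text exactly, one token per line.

Hunk 1: at line 6 remove [btzc,jfcs,jgam] add [ircx,tuyw,rbl] -> 13 lines: ten xvs jtn pdvof utt hsk zpplr ircx tuyw rbl qgf twb gjhey
Hunk 2: at line 5 remove [hsk] add [hzo,ujrt,rybwj] -> 15 lines: ten xvs jtn pdvof utt hzo ujrt rybwj zpplr ircx tuyw rbl qgf twb gjhey
Hunk 3: at line 5 remove [hzo,ujrt,rybwj] add [uvh,xsqoi] -> 14 lines: ten xvs jtn pdvof utt uvh xsqoi zpplr ircx tuyw rbl qgf twb gjhey
Hunk 4: at line 8 remove [tuyw,rbl,qgf] add [nhap,lbxum] -> 13 lines: ten xvs jtn pdvof utt uvh xsqoi zpplr ircx nhap lbxum twb gjhey
Hunk 5: at line 1 remove [jtn,pdvof,utt] add [jzbe] -> 11 lines: ten xvs jzbe uvh xsqoi zpplr ircx nhap lbxum twb gjhey
Hunk 6: at line 8 remove [lbxum] add [ypj,omcxa,ouhov] -> 13 lines: ten xvs jzbe uvh xsqoi zpplr ircx nhap ypj omcxa ouhov twb gjhey
Hunk 7: at line 8 remove [omcxa,ouhov] add [axklm,leip] -> 13 lines: ten xvs jzbe uvh xsqoi zpplr ircx nhap ypj axklm leip twb gjhey

Answer: ten
xvs
jzbe
uvh
xsqoi
zpplr
ircx
nhap
ypj
axklm
leip
twb
gjhey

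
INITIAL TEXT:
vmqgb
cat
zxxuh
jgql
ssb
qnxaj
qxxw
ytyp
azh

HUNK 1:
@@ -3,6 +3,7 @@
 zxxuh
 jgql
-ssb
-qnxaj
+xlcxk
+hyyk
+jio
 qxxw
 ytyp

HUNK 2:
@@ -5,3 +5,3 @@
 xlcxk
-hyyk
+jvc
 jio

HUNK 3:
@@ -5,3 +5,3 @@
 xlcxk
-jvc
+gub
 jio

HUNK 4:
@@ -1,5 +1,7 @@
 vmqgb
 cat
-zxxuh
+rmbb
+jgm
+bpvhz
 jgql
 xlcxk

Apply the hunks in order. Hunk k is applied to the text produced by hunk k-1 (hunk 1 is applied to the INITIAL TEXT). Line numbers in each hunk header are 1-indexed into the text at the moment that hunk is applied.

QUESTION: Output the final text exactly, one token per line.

Hunk 1: at line 3 remove [ssb,qnxaj] add [xlcxk,hyyk,jio] -> 10 lines: vmqgb cat zxxuh jgql xlcxk hyyk jio qxxw ytyp azh
Hunk 2: at line 5 remove [hyyk] add [jvc] -> 10 lines: vmqgb cat zxxuh jgql xlcxk jvc jio qxxw ytyp azh
Hunk 3: at line 5 remove [jvc] add [gub] -> 10 lines: vmqgb cat zxxuh jgql xlcxk gub jio qxxw ytyp azh
Hunk 4: at line 1 remove [zxxuh] add [rmbb,jgm,bpvhz] -> 12 lines: vmqgb cat rmbb jgm bpvhz jgql xlcxk gub jio qxxw ytyp azh

Answer: vmqgb
cat
rmbb
jgm
bpvhz
jgql
xlcxk
gub
jio
qxxw
ytyp
azh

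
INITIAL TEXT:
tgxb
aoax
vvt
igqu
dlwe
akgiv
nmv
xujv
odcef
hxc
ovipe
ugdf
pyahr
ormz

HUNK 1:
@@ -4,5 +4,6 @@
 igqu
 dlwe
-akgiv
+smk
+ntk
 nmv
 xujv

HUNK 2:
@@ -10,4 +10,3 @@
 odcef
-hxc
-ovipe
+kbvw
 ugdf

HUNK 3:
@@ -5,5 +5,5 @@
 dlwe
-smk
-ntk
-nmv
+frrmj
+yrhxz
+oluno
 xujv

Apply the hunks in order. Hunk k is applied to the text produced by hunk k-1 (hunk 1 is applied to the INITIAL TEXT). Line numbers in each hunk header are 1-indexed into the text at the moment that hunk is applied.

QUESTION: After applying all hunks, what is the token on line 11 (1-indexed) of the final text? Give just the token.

Hunk 1: at line 4 remove [akgiv] add [smk,ntk] -> 15 lines: tgxb aoax vvt igqu dlwe smk ntk nmv xujv odcef hxc ovipe ugdf pyahr ormz
Hunk 2: at line 10 remove [hxc,ovipe] add [kbvw] -> 14 lines: tgxb aoax vvt igqu dlwe smk ntk nmv xujv odcef kbvw ugdf pyahr ormz
Hunk 3: at line 5 remove [smk,ntk,nmv] add [frrmj,yrhxz,oluno] -> 14 lines: tgxb aoax vvt igqu dlwe frrmj yrhxz oluno xujv odcef kbvw ugdf pyahr ormz
Final line 11: kbvw

Answer: kbvw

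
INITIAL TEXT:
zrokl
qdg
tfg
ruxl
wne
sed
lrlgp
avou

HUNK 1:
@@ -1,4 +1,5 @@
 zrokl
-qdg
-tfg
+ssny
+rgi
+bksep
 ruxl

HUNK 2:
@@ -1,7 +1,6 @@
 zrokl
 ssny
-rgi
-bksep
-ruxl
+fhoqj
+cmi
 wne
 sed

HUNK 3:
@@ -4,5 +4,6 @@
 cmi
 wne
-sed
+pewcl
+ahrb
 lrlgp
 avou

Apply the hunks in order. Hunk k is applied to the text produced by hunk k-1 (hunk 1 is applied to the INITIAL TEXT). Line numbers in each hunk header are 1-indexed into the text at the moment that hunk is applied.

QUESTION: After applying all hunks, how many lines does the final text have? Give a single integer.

Answer: 9

Derivation:
Hunk 1: at line 1 remove [qdg,tfg] add [ssny,rgi,bksep] -> 9 lines: zrokl ssny rgi bksep ruxl wne sed lrlgp avou
Hunk 2: at line 1 remove [rgi,bksep,ruxl] add [fhoqj,cmi] -> 8 lines: zrokl ssny fhoqj cmi wne sed lrlgp avou
Hunk 3: at line 4 remove [sed] add [pewcl,ahrb] -> 9 lines: zrokl ssny fhoqj cmi wne pewcl ahrb lrlgp avou
Final line count: 9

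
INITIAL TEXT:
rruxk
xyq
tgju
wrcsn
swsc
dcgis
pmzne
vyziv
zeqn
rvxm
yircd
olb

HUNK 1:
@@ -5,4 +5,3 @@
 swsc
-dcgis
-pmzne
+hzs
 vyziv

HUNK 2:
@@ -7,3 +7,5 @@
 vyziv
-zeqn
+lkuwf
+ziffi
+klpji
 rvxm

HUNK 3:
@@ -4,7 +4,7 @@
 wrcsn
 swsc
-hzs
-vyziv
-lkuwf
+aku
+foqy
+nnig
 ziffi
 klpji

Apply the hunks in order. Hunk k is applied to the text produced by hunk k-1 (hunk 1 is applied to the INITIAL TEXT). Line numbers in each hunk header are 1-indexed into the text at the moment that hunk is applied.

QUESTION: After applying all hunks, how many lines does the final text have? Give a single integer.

Hunk 1: at line 5 remove [dcgis,pmzne] add [hzs] -> 11 lines: rruxk xyq tgju wrcsn swsc hzs vyziv zeqn rvxm yircd olb
Hunk 2: at line 7 remove [zeqn] add [lkuwf,ziffi,klpji] -> 13 lines: rruxk xyq tgju wrcsn swsc hzs vyziv lkuwf ziffi klpji rvxm yircd olb
Hunk 3: at line 4 remove [hzs,vyziv,lkuwf] add [aku,foqy,nnig] -> 13 lines: rruxk xyq tgju wrcsn swsc aku foqy nnig ziffi klpji rvxm yircd olb
Final line count: 13

Answer: 13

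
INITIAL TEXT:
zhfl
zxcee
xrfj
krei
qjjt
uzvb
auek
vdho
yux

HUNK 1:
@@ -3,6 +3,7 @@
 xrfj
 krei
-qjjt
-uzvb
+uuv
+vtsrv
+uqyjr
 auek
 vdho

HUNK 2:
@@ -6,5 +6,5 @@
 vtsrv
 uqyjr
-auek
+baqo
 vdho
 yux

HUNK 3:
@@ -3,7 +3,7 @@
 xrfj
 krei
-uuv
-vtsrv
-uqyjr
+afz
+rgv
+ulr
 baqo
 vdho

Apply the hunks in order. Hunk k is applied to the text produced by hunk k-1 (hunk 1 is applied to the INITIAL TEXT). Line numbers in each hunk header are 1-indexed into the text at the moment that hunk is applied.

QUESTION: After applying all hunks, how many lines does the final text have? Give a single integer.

Answer: 10

Derivation:
Hunk 1: at line 3 remove [qjjt,uzvb] add [uuv,vtsrv,uqyjr] -> 10 lines: zhfl zxcee xrfj krei uuv vtsrv uqyjr auek vdho yux
Hunk 2: at line 6 remove [auek] add [baqo] -> 10 lines: zhfl zxcee xrfj krei uuv vtsrv uqyjr baqo vdho yux
Hunk 3: at line 3 remove [uuv,vtsrv,uqyjr] add [afz,rgv,ulr] -> 10 lines: zhfl zxcee xrfj krei afz rgv ulr baqo vdho yux
Final line count: 10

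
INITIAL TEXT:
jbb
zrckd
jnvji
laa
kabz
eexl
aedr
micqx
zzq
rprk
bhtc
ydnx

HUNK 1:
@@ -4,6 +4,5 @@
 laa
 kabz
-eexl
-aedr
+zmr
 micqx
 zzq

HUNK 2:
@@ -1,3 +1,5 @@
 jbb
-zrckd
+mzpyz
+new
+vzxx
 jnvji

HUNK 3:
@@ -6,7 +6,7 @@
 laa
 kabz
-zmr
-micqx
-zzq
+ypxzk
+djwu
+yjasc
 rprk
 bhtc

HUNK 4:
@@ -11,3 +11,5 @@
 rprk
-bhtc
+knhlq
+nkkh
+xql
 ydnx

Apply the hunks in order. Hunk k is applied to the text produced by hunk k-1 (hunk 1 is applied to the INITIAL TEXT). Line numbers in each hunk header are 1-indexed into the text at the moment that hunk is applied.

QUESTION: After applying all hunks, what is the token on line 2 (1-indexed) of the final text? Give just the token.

Hunk 1: at line 4 remove [eexl,aedr] add [zmr] -> 11 lines: jbb zrckd jnvji laa kabz zmr micqx zzq rprk bhtc ydnx
Hunk 2: at line 1 remove [zrckd] add [mzpyz,new,vzxx] -> 13 lines: jbb mzpyz new vzxx jnvji laa kabz zmr micqx zzq rprk bhtc ydnx
Hunk 3: at line 6 remove [zmr,micqx,zzq] add [ypxzk,djwu,yjasc] -> 13 lines: jbb mzpyz new vzxx jnvji laa kabz ypxzk djwu yjasc rprk bhtc ydnx
Hunk 4: at line 11 remove [bhtc] add [knhlq,nkkh,xql] -> 15 lines: jbb mzpyz new vzxx jnvji laa kabz ypxzk djwu yjasc rprk knhlq nkkh xql ydnx
Final line 2: mzpyz

Answer: mzpyz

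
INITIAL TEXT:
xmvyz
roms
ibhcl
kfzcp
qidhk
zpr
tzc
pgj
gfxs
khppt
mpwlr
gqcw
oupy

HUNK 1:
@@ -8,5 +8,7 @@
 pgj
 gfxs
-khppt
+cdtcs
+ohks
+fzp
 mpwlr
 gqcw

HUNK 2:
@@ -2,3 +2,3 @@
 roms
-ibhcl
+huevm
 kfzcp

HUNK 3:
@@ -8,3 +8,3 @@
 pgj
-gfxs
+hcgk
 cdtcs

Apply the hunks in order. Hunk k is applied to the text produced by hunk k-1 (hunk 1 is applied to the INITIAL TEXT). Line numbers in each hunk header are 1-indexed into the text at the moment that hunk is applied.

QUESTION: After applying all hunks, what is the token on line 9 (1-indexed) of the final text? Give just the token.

Answer: hcgk

Derivation:
Hunk 1: at line 8 remove [khppt] add [cdtcs,ohks,fzp] -> 15 lines: xmvyz roms ibhcl kfzcp qidhk zpr tzc pgj gfxs cdtcs ohks fzp mpwlr gqcw oupy
Hunk 2: at line 2 remove [ibhcl] add [huevm] -> 15 lines: xmvyz roms huevm kfzcp qidhk zpr tzc pgj gfxs cdtcs ohks fzp mpwlr gqcw oupy
Hunk 3: at line 8 remove [gfxs] add [hcgk] -> 15 lines: xmvyz roms huevm kfzcp qidhk zpr tzc pgj hcgk cdtcs ohks fzp mpwlr gqcw oupy
Final line 9: hcgk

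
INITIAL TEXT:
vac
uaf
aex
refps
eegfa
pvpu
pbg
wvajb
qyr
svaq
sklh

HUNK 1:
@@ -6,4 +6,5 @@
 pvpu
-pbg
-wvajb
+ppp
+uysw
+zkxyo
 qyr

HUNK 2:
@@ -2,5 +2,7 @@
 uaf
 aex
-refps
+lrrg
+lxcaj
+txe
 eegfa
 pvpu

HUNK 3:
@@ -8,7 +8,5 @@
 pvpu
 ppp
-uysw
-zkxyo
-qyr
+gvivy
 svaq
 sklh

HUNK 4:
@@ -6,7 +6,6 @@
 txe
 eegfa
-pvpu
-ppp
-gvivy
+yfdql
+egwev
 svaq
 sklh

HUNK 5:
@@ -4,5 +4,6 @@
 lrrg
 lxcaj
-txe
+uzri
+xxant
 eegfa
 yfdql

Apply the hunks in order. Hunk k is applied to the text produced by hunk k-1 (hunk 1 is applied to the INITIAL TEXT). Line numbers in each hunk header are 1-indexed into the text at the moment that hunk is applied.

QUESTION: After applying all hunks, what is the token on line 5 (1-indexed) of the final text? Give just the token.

Hunk 1: at line 6 remove [pbg,wvajb] add [ppp,uysw,zkxyo] -> 12 lines: vac uaf aex refps eegfa pvpu ppp uysw zkxyo qyr svaq sklh
Hunk 2: at line 2 remove [refps] add [lrrg,lxcaj,txe] -> 14 lines: vac uaf aex lrrg lxcaj txe eegfa pvpu ppp uysw zkxyo qyr svaq sklh
Hunk 3: at line 8 remove [uysw,zkxyo,qyr] add [gvivy] -> 12 lines: vac uaf aex lrrg lxcaj txe eegfa pvpu ppp gvivy svaq sklh
Hunk 4: at line 6 remove [pvpu,ppp,gvivy] add [yfdql,egwev] -> 11 lines: vac uaf aex lrrg lxcaj txe eegfa yfdql egwev svaq sklh
Hunk 5: at line 4 remove [txe] add [uzri,xxant] -> 12 lines: vac uaf aex lrrg lxcaj uzri xxant eegfa yfdql egwev svaq sklh
Final line 5: lxcaj

Answer: lxcaj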